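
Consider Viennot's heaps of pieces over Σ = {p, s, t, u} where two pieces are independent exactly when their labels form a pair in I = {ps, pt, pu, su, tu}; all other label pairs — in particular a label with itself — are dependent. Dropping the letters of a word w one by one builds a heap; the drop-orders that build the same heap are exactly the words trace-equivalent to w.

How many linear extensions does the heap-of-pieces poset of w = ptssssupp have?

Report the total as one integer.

504

piece 0:p — minimal
piece 1:t — minimal
piece 2:s rests on {1:t}
piece 3:s rests on {2:s}
piece 4:s rests on {3:s}
piece 5:s rests on {4:s}
piece 6:u — minimal
piece 7:p rests on {0:p}
piece 8:p rests on {7:p}
minimal pieces: {0:p, 1:t, 6:u}
ways to finish when only these pieces remain (= sum over removing one remaining piece with nothing left below it):
  1 left: {5}→1  {6}→1  {8}→1
  2 left: {4,5}→1  {5,6}→2  {5,8}→2  {6,8}→2  {7,8}→1
  3 left: {0,7,8}→1  {3,4,5}→1  {4,5,6}→3  {4,5,8}→3  {5,6,8}→6  {5,7,8}→3  {6,7,8}→3
  4 left: {0,5,7,8}→4  {0,6,7,8}→4  {2,3,4,5}→1  {3,4,5,6}→4  {3,4,5,8}→4  {4,5,6,8}→12  {4,5,7,8}→6  {5,6,7,8}→12
  5 left: {0,4,5,7,8}→10  {0,5,6,7,8}→20  {1,2,3,4,5}→1  {2,3,4,5,6}→5  {2,3,4,5,8}→5  {3,4,5,6,8}→20  {3,4,5,7,8}→10  {4,5,6,7,8}→30
  6 left: {0,3,4,5,7,8}→20  {0,4,5,6,7,8}→60  {1,2,3,4,5,6}→6  {1,2,3,4,5,8}→6  {2,3,4,5,6,8}→30  {2,3,4,5,7,8}→15  {3,4,5,6,7,8}→60
  7 left: {0,2,3,4,5,7,8}→35  {0,3,4,5,6,7,8}→140  {1,2,3,4,5,6,8}→42  {1,2,3,4,5,7,8}→21  {2,3,4,5,6,7,8}→105
  placing 0:p first → 168 extensions
  placing 1:t first → 280 extensions
  placing 6:u first → 56 extensions
total linear extensions = 504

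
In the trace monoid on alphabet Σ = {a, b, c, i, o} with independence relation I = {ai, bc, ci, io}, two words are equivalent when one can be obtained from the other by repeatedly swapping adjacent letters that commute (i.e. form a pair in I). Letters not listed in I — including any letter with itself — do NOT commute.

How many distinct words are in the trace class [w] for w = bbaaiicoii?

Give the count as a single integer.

0(b) covers ∅
1(b) covers 0:b
2(a) covers 1:b
3(a) covers 2:a
4(i) covers 1:b
5(i) covers 4:i
6(c) covers 3:a
7(o) covers 6:c
8(i) covers 5:i
9(i) covers 8:i
floor of heap: 0:b
completions by unplaced set U, small U first (add the entries for U minus each lowest piece of U):
  |U|=1: {7}:1  {9}:1
  |U|=2: {6,7}:1  {7,9}:2  {8,9}:1
  |U|=3: {3,6,7}:1  {5,8,9}:1  {6,7,9}:3  {7,8,9}:3
  |U|=4: {2,3,6,7}:1  {3,6,7,9}:4  {4,5,8,9}:1  {5,7,8,9}:4  {6,7,8,9}:6
  |U|=5: {2,3,6,7,9}:5  {3,6,7,8,9}:10  {4,5,7,8,9}:5  {5,6,7,8,9}:10
  |U|=6: {2,3,6,7,8,9}:15  {3,5,6,7,8,9}:20  {4,5,6,7,8,9}:15
  |U|=7: {2,3,5,6,7,8,9}:35  {3,4,5,6,7,8,9}:35
  |U|=8: {2,3,4,5,6,7,8,9}:70
  start at 0(b): 70

70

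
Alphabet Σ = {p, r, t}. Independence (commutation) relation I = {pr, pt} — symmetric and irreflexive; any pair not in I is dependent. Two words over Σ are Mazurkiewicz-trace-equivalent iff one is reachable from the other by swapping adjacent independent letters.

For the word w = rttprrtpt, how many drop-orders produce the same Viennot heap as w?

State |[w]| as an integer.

36

piece 0:r — minimal
piece 1:t rests on {0:r}
piece 2:t rests on {1:t}
piece 3:p — minimal
piece 4:r rests on {2:t}
piece 5:r rests on {4:r}
piece 6:t rests on {5:r}
piece 7:p rests on {3:p}
piece 8:t rests on {6:t}
minimal pieces: {0:r, 3:p}
ways to finish when only these pieces remain (= sum over removing one remaining piece with nothing left below it):
  1 left: {7}→1  {8}→1
  2 left: {3,7}→1  {6,8}→1  {7,8}→2
  3 left: {3,7,8}→3  {5,6,8}→1  {6,7,8}→3
  4 left: {3,6,7,8}→6  {4,5,6,8}→1  {5,6,7,8}→4
  5 left: {2,4,5,6,8}→1  {3,5,6,7,8}→10  {4,5,6,7,8}→5
  6 left: {1,2,4,5,6,8}→1  {2,4,5,6,7,8}→6  {3,4,5,6,7,8}→15
  7 left: {0,1,2,4,5,6,8}→1  {1,2,4,5,6,7,8}→7  {2,3,4,5,6,7,8}→21
  placing 0:r first → 28 extensions
  placing 3:p first → 8 extensions
total linear extensions = 36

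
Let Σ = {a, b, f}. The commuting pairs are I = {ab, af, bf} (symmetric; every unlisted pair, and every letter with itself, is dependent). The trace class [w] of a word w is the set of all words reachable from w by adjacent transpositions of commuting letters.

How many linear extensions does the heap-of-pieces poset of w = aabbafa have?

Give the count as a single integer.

105

0(a) covers ∅
1(a) covers 0:a
2(b) covers ∅
3(b) covers 2:b
4(a) covers 1:a
5(f) covers ∅
6(a) covers 4:a
floor of heap: 0:a, 2:b, 5:f
completions by unplaced set U, small U first (add the entries for U minus each lowest piece of U):
  |U|=1: {3}:1  {5}:1  {6}:1
  |U|=2: {2,3}:1  {3,5}:2  {3,6}:2  {4,6}:1  {5,6}:2
  |U|=3: {1,4,6}:1  {2,3,5}:3  {2,3,6}:3  {3,4,6}:3  {3,5,6}:6  {4,5,6}:3
  |U|=4: {0,1,4,6}:1  {1,3,4,6}:4  {1,4,5,6}:4  {2,3,4,6}:6  {2,3,5,6}:12  {3,4,5,6}:12
  |U|=5: {0,1,3,4,6}:5  {0,1,4,5,6}:5  {1,2,3,4,6}:10  {1,3,4,5,6}:20  {2,3,4,5,6}:30
  start at 0(a): 60
  start at 2(b): 30
  start at 5(f): 15
sum over floor = 105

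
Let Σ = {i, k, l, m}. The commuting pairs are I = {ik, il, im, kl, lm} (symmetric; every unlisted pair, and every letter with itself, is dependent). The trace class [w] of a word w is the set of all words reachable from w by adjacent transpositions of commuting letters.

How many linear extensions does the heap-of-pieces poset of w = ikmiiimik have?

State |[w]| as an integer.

126

#0=i has no predecessor
#1=k has no predecessor
#2=m depends on [1:k]
#3=i depends on [0:i]
#4=i depends on [3:i]
#5=i depends on [4:i]
#6=m depends on [2:m]
#7=i depends on [5:i]
#8=k depends on [6:m]
sources: [0:i, 1:k]
N(rest) = Σ N(rest − s) over sources s of rest; N(one piece) = 1:
  size 1 → [7]=1  [8]=1
  size 2 → [5,7]=1  [6,8]=1  [7,8]=2
  size 3 → [2,6,8]=1  [4,5,7]=1  [5,7,8]=3  [6,7,8]=3
  size 4 → [1,2,6,8]=1  [2,6,7,8]=4  [3,4,5,7]=1  [4,5,7,8]=4  [5,6,7,8]=6
  size 5 → [0,3,4,5,7]=1  [1,2,6,7,8]=5  [2,5,6,7,8]=10  [3,4,5,7,8]=5  [4,5,6,7,8]=10
  size 6 → [0,3,4,5,7,8]=6  [1,2,5,6,7,8]=15  [2,4,5,6,7,8]=20  [3,4,5,6,7,8]=15
  size 7 → [0,3,4,5,6,7,8]=21  [1,2,4,5,6,7,8]=35  [2,3,4,5,6,7,8]=35
  first=0(i) contributes 70
  first=1(k) contributes 56
|[w]| = 126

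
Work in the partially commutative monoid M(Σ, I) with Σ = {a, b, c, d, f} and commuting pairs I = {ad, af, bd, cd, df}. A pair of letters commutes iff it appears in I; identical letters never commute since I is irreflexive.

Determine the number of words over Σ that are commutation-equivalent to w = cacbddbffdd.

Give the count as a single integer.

330

drop 0:c onto floor
drop 1:a onto {0:c}
drop 2:c onto {1:a}
drop 3:b onto {2:c}
drop 4:d onto floor
drop 5:d onto {4:d}
drop 6:b onto {3:b}
drop 7:f onto {6:b}
drop 8:f onto {7:f}
drop 9:d onto {5:d}
drop 10:d onto {9:d}
ground layer = {0:c, 4:d}
drop-orders for the pieces not yet dropped (sum over which currently-grounded one goes next):
  1 to go: {8} 1  {10} 1
  2 to go: {7,8} 1  {8,10} 2  {9,10} 1
  3 to go: {5,9,10} 1  {6,7,8} 1  {7,8,10} 3  {8,9,10} 3
  4 to go: {3,6,7,8} 1  {4,5,9,10} 1  {5,8,9,10} 4  {6,7,8,10} 4  {7,8,9,10} 6
  5 to go: {2,3,6,7,8} 1  {3,6,7,8,10} 5  {4,5,8,9,10} 5  {5,7,8,9,10} 10  {6,7,8,9,10} 10
  6 to go: {1,2,3,6,7,8} 1  {2,3,6,7,8,10} 6  {3,6,7,8,9,10} 15  {4,5,7,8,9,10} 15  {5,6,7,8,9,10} 20
  7 to go: {0,1,2,3,6,7,8} 1  {1,2,3,6,7,8,10} 7  {2,3,6,7,8,9,10} 21  {3,5,6,7,8,9,10} 35  {4,5,6,7,8,9,10} 35
  8 to go: {0,1,2,3,6,7,8,10} 8  {1,2,3,6,7,8,9,10} 28  {2,3,5,6,7,8,9,10} 56  {3,4,5,6,7,8,9,10} 70
  9 to go: {0,1,2,3,6,7,8,9,10} 36  {1,2,3,5,6,7,8,9,10} 84  {2,3,4,5,6,7,8,9,10} 126
  if 0:c drops first: 210 orders
  if 4:d drops first: 120 orders
heap linearizations: 330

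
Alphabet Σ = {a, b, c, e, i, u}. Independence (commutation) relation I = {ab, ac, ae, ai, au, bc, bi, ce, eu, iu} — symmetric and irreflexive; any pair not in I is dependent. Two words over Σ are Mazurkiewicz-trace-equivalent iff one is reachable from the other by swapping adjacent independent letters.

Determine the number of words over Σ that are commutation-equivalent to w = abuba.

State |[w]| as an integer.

drop 0:a onto floor
drop 1:b onto floor
drop 2:u onto {1:b}
drop 3:b onto {2:u}
drop 4:a onto {0:a}
ground layer = {0:a, 1:b}
drop-orders for the pieces not yet dropped (sum over which currently-grounded one goes next):
  1 to go: {3} 1  {4} 1
  2 to go: {0,4} 1  {2,3} 1  {3,4} 2
  3 to go: {0,3,4} 3  {1,2,3} 1  {2,3,4} 3
  if 0:a drops first: 4 orders
  if 1:b drops first: 6 orders
heap linearizations: 10

10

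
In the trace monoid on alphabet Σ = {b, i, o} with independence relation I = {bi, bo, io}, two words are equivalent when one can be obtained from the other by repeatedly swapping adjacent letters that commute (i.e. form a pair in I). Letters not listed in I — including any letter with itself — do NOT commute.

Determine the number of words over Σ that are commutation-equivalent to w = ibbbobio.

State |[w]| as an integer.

0(i) covers ∅
1(b) covers ∅
2(b) covers 1:b
3(b) covers 2:b
4(o) covers ∅
5(b) covers 3:b
6(i) covers 0:i
7(o) covers 4:o
floor of heap: 0:i, 1:b, 4:o
completions by unplaced set U, small U first (add the entries for U minus each lowest piece of U):
  |U|=1: {5}:1  {6}:1  {7}:1
  |U|=2: {0,6}:1  {3,5}:1  {4,7}:1  {5,6}:2  {5,7}:2  {6,7}:2
  |U|=3: {0,5,6}:3  {0,6,7}:3  {2,3,5}:1  {3,5,6}:3  {3,5,7}:3  {4,5,7}:3  {4,6,7}:3  {5,6,7}:6
  |U|=4: {0,3,5,6}:6  {0,4,6,7}:6  {0,5,6,7}:12  {1,2,3,5}:1  {2,3,5,6}:4  {2,3,5,7}:4  {3,4,5,7}:6  {3,5,6,7}:12  {4,5,6,7}:12
  |U|=5: {0,2,3,5,6}:10  {0,3,5,6,7}:30  {0,4,5,6,7}:30  {1,2,3,5,6}:5  {1,2,3,5,7}:5  {2,3,4,5,7}:10  {2,3,5,6,7}:20  {3,4,5,6,7}:30
  |U|=6: {0,1,2,3,5,6}:15  {0,2,3,5,6,7}:60  {0,3,4,5,6,7}:90  {1,2,3,4,5,7}:15  {1,2,3,5,6,7}:30  {2,3,4,5,6,7}:60
  start at 0(i): 105
  start at 1(b): 210
  start at 4(o): 105
sum over floor = 420

420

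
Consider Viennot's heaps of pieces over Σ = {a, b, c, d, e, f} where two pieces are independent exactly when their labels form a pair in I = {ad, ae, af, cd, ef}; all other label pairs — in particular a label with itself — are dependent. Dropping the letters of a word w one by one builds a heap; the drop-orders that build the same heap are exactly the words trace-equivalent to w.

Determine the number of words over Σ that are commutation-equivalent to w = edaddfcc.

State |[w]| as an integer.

6

piece 0:e — minimal
piece 1:d rests on {0:e}
piece 2:a — minimal
piece 3:d rests on {1:d}
piece 4:d rests on {3:d}
piece 5:f rests on {4:d}
piece 6:c rests on {2:a, 5:f}
piece 7:c rests on {6:c}
minimal pieces: {0:e, 2:a}
ways to finish when only these pieces remain (= sum over removing one remaining piece with nothing left below it):
  1 left: {7}→1
  2 left: {6,7}→1
  3 left: {2,6,7}→1  {5,6,7}→1
  4 left: {2,5,6,7}→2  {4,5,6,7}→1
  5 left: {2,4,5,6,7}→3  {3,4,5,6,7}→1
  6 left: {1,3,4,5,6,7}→1  {2,3,4,5,6,7}→4
  placing 0:e first → 5 extensions
  placing 2:a first → 1 extensions
total linear extensions = 6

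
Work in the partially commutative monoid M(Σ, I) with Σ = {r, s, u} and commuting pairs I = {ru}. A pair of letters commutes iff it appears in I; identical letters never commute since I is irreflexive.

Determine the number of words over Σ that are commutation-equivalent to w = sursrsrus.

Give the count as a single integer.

4

piece 0:s — minimal
piece 1:u rests on {0:s}
piece 2:r rests on {0:s}
piece 3:s rests on {1:u, 2:r}
piece 4:r rests on {3:s}
piece 5:s rests on {4:r}
piece 6:r rests on {5:s}
piece 7:u rests on {5:s}
piece 8:s rests on {6:r, 7:u}
minimal pieces: {0:s}
ways to finish when only these pieces remain (= sum over removing one remaining piece with nothing left below it):
  1 left: {8}→1
  2 left: {6,8}→1  {7,8}→1
  3 left: {6,7,8}→2
  4 left: {5,6,7,8}→2
  5 left: {4,5,6,7,8}→2
  6 left: {3,4,5,6,7,8}→2
  7 left: {1,3,4,5,6,7,8}→2  {2,3,4,5,6,7,8}→2
  placing 0:s first → 4 extensions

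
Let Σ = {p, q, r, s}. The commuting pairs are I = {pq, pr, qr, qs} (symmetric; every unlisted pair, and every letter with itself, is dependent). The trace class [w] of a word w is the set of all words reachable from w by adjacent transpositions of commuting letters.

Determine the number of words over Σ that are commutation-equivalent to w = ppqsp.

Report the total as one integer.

5

drop 0:p onto floor
drop 1:p onto {0:p}
drop 2:q onto floor
drop 3:s onto {1:p}
drop 4:p onto {3:s}
ground layer = {0:p, 2:q}
drop-orders for the pieces not yet dropped (sum over which currently-grounded one goes next):
  1 to go: {2} 1  {4} 1
  2 to go: {2,4} 2  {3,4} 1
  3 to go: {1,3,4} 1  {2,3,4} 3
  if 0:p drops first: 4 orders
  if 2:q drops first: 1 orders
heap linearizations: 5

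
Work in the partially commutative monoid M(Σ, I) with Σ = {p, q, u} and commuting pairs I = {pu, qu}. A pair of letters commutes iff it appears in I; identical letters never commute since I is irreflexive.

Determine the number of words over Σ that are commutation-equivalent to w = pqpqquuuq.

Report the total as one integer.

piece 0:p — minimal
piece 1:q rests on {0:p}
piece 2:p rests on {1:q}
piece 3:q rests on {2:p}
piece 4:q rests on {3:q}
piece 5:u — minimal
piece 6:u rests on {5:u}
piece 7:u rests on {6:u}
piece 8:q rests on {4:q}
minimal pieces: {0:p, 5:u}
ways to finish when only these pieces remain (= sum over removing one remaining piece with nothing left below it):
  1 left: {7}→1  {8}→1
  2 left: {4,8}→1  {6,7}→1  {7,8}→2
  3 left: {3,4,8}→1  {4,7,8}→3  {5,6,7}→1  {6,7,8}→3
  4 left: {2,3,4,8}→1  {3,4,7,8}→4  {4,6,7,8}→6  {5,6,7,8}→4
  5 left: {1,2,3,4,8}→1  {2,3,4,7,8}→5  {3,4,6,7,8}→10  {4,5,6,7,8}→10
  6 left: {0,1,2,3,4,8}→1  {1,2,3,4,7,8}→6  {2,3,4,6,7,8}→15  {3,4,5,6,7,8}→20
  7 left: {0,1,2,3,4,7,8}→7  {1,2,3,4,6,7,8}→21  {2,3,4,5,6,7,8}→35
  placing 0:p first → 56 extensions
  placing 5:u first → 28 extensions
total linear extensions = 84

84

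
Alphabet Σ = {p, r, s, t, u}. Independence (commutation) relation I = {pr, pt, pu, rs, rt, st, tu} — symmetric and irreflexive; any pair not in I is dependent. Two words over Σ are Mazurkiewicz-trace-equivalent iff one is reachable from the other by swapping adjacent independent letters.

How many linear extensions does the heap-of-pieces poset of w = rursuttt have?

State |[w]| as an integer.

#0=r has no predecessor
#1=u depends on [0:r]
#2=r depends on [1:u]
#3=s depends on [1:u]
#4=u depends on [2:r, 3:s]
#5=t has no predecessor
#6=t depends on [5:t]
#7=t depends on [6:t]
sources: [0:r, 5:t]
N(rest) = Σ N(rest − s) over sources s of rest; N(one piece) = 1:
  size 1 → [4]=1  [7]=1
  size 2 → [2,4]=1  [3,4]=1  [4,7]=2  [6,7]=1
  size 3 → [2,3,4]=2  [2,4,7]=3  [3,4,7]=3  [4,6,7]=3  [5,6,7]=1
  size 4 → [1,2,3,4]=2  [2,3,4,7]=8  [2,4,6,7]=6  [3,4,6,7]=6  [4,5,6,7]=4
  size 5 → [0,1,2,3,4]=2  [1,2,3,4,7]=10  [2,3,4,6,7]=20  [2,4,5,6,7]=10  [3,4,5,6,7]=10
  size 6 → [0,1,2,3,4,7]=12  [1,2,3,4,6,7]=30  [2,3,4,5,6,7]=40
  first=0(r) contributes 70
  first=5(t) contributes 42
|[w]| = 112

112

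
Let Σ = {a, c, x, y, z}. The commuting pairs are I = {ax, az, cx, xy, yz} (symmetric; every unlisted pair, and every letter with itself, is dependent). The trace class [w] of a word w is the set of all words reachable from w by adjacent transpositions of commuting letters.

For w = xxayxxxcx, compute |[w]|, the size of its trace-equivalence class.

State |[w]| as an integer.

84

#0=x has no predecessor
#1=x depends on [0:x]
#2=a has no predecessor
#3=y depends on [2:a]
#4=x depends on [1:x]
#5=x depends on [4:x]
#6=x depends on [5:x]
#7=c depends on [3:y]
#8=x depends on [6:x]
sources: [0:x, 2:a]
N(rest) = Σ N(rest − s) over sources s of rest; N(one piece) = 1:
  size 1 → [7]=1  [8]=1
  size 2 → [3,7]=1  [6,8]=1  [7,8]=2
  size 3 → [2,3,7]=1  [3,7,8]=3  [5,6,8]=1  [6,7,8]=3
  size 4 → [2,3,7,8]=4  [3,6,7,8]=6  [4,5,6,8]=1  [5,6,7,8]=4
  size 5 → [1,4,5,6,8]=1  [2,3,6,7,8]=10  [3,5,6,7,8]=10  [4,5,6,7,8]=5
  size 6 → [0,1,4,5,6,8]=1  [1,4,5,6,7,8]=6  [2,3,5,6,7,8]=20  [3,4,5,6,7,8]=15
  size 7 → [0,1,4,5,6,7,8]=7  [1,3,4,5,6,7,8]=21  [2,3,4,5,6,7,8]=35
  first=0(x) contributes 56
  first=2(a) contributes 28
|[w]| = 84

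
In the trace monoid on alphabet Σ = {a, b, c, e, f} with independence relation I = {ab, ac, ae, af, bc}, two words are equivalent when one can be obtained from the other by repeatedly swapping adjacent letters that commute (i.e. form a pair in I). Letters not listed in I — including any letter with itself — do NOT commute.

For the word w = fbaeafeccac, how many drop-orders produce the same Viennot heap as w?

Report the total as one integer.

165

piece 0:f — minimal
piece 1:b rests on {0:f}
piece 2:a — minimal
piece 3:e rests on {1:b}
piece 4:a rests on {2:a}
piece 5:f rests on {3:e}
piece 6:e rests on {5:f}
piece 7:c rests on {6:e}
piece 8:c rests on {7:c}
piece 9:a rests on {4:a}
piece 10:c rests on {8:c}
minimal pieces: {0:f, 2:a}
ways to finish when only these pieces remain (= sum over removing one remaining piece with nothing left below it):
  1 left: {9}→1  {10}→1
  2 left: {4,9}→1  {8,10}→1  {9,10}→2
  3 left: {2,4,9}→1  {4,9,10}→3  {7,8,10}→1  {8,9,10}→3
  4 left: {2,4,9,10}→4  {4,8,9,10}→6  {6,7,8,10}→1  {7,8,9,10}→4
  5 left: {2,4,8,9,10}→10  {4,7,8,9,10}→10  {5,6,7,8,10}→1  {6,7,8,9,10}→5
  6 left: {2,4,7,8,9,10}→20  {3,5,6,7,8,10}→1  {4,6,7,8,9,10}→15  {5,6,7,8,9,10}→6
  7 left: {1,3,5,6,7,8,10}→1  {2,4,6,7,8,9,10}→35  {3,5,6,7,8,9,10}→7  {4,5,6,7,8,9,10}→21
  8 left: {0,1,3,5,6,7,8,10}→1  {1,3,5,6,7,8,9,10}→8  {2,4,5,6,7,8,9,10}→56  {3,4,5,6,7,8,9,10}→28
  9 left: {0,1,3,5,6,7,8,9,10}→9  {1,3,4,5,6,7,8,9,10}→36  {2,3,4,5,6,7,8,9,10}→84
  placing 0:f first → 120 extensions
  placing 2:a first → 45 extensions
total linear extensions = 165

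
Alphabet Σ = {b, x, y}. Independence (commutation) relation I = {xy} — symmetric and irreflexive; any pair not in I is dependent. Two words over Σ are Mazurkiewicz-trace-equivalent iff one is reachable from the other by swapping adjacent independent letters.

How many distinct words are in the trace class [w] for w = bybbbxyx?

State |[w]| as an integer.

drop 0:b onto floor
drop 1:y onto {0:b}
drop 2:b onto {1:y}
drop 3:b onto {2:b}
drop 4:b onto {3:b}
drop 5:x onto {4:b}
drop 6:y onto {4:b}
drop 7:x onto {5:x}
ground layer = {0:b}
drop-orders for the pieces not yet dropped (sum over which currently-grounded one goes next):
  1 to go: {6} 1  {7} 1
  2 to go: {5,7} 1  {6,7} 2
  3 to go: {5,6,7} 3
  4 to go: {4,5,6,7} 3
  5 to go: {3,4,5,6,7} 3
  6 to go: {2,3,4,5,6,7} 3
  if 0:b drops first: 3 orders

3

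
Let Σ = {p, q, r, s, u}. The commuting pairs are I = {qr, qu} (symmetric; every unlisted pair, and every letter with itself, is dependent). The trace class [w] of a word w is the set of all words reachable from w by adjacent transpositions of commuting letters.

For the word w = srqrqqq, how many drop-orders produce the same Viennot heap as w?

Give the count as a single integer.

drop 0:s onto floor
drop 1:r onto {0:s}
drop 2:q onto {0:s}
drop 3:r onto {1:r}
drop 4:q onto {2:q}
drop 5:q onto {4:q}
drop 6:q onto {5:q}
ground layer = {0:s}
drop-orders for the pieces not yet dropped (sum over which currently-grounded one goes next):
  1 to go: {3} 1  {6} 1
  2 to go: {1,3} 1  {3,6} 2  {5,6} 1
  3 to go: {1,3,6} 3  {3,5,6} 3  {4,5,6} 1
  4 to go: {1,3,5,6} 6  {2,4,5,6} 1  {3,4,5,6} 4
  5 to go: {1,3,4,5,6} 10  {2,3,4,5,6} 5
  if 0:s drops first: 15 orders

15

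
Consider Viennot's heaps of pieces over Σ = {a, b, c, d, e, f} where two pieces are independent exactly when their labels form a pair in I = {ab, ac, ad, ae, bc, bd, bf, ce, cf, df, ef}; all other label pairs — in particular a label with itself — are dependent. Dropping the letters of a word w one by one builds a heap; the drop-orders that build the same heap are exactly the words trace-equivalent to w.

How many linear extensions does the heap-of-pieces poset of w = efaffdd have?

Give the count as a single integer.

#0=e has no predecessor
#1=f has no predecessor
#2=a depends on [1:f]
#3=f depends on [2:a]
#4=f depends on [3:f]
#5=d depends on [0:e]
#6=d depends on [5:d]
sources: [0:e, 1:f]
N(rest) = Σ N(rest − s) over sources s of rest; N(one piece) = 1:
  size 1 → [4]=1  [6]=1
  size 2 → [3,4]=1  [4,6]=2  [5,6]=1
  size 3 → [0,5,6]=1  [2,3,4]=1  [3,4,6]=3  [4,5,6]=3
  size 4 → [0,4,5,6]=4  [1,2,3,4]=1  [2,3,4,6]=4  [3,4,5,6]=6
  size 5 → [0,3,4,5,6]=10  [1,2,3,4,6]=5  [2,3,4,5,6]=10
  first=0(e) contributes 15
  first=1(f) contributes 20
|[w]| = 35

35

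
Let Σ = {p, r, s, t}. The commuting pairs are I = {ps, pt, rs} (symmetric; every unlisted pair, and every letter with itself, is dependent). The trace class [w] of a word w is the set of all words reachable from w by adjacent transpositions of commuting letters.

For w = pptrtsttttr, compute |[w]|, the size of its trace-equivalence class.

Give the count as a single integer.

3

piece 0:p — minimal
piece 1:p rests on {0:p}
piece 2:t — minimal
piece 3:r rests on {1:p, 2:t}
piece 4:t rests on {3:r}
piece 5:s rests on {4:t}
piece 6:t rests on {5:s}
piece 7:t rests on {6:t}
piece 8:t rests on {7:t}
piece 9:t rests on {8:t}
piece 10:r rests on {9:t}
minimal pieces: {0:p, 2:t}
ways to finish when only these pieces remain (= sum over removing one remaining piece with nothing left below it):
  1 left: {10}→1
  2 left: {9,10}→1
  3 left: {8,9,10}→1
  4 left: {7,8,9,10}→1
  5 left: {6,7,8,9,10}→1
  6 left: {5,6,7,8,9,10}→1
  7 left: {4,5,6,7,8,9,10}→1
  8 left: {3,4,5,6,7,8,9,10}→1
  9 left: {1,3,4,5,6,7,8,9,10}→1  {2,3,4,5,6,7,8,9,10}→1
  placing 0:p first → 2 extensions
  placing 2:t first → 1 extensions
total linear extensions = 3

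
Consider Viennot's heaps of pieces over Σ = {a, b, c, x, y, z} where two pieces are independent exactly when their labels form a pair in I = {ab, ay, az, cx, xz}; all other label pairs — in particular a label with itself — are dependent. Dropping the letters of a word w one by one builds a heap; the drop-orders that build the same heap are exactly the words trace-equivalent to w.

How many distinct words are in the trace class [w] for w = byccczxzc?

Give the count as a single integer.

drop 0:b onto floor
drop 1:y onto {0:b}
drop 2:c onto {1:y}
drop 3:c onto {2:c}
drop 4:c onto {3:c}
drop 5:z onto {4:c}
drop 6:x onto {1:y}
drop 7:z onto {5:z}
drop 8:c onto {7:z}
ground layer = {0:b}
drop-orders for the pieces not yet dropped (sum over which currently-grounded one goes next):
  1 to go: {6} 1  {8} 1
  2 to go: {6,8} 2  {7,8} 1
  3 to go: {5,7,8} 1  {6,7,8} 3
  4 to go: {4,5,7,8} 1  {5,6,7,8} 4
  5 to go: {3,4,5,7,8} 1  {4,5,6,7,8} 5
  6 to go: {2,3,4,5,7,8} 1  {3,4,5,6,7,8} 6
  7 to go: {2,3,4,5,6,7,8} 7
  if 0:b drops first: 7 orders

7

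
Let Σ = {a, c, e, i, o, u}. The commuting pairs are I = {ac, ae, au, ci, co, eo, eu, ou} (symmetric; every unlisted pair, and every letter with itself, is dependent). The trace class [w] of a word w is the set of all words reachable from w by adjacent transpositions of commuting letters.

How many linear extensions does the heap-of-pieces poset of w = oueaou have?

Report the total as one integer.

60

drop 0:o onto floor
drop 1:u onto floor
drop 2:e onto floor
drop 3:a onto {0:o}
drop 4:o onto {3:a}
drop 5:u onto {1:u}
ground layer = {0:o, 1:u, 2:e}
drop-orders for the pieces not yet dropped (sum over which currently-grounded one goes next):
  1 to go: {2} 1  {4} 1  {5} 1
  2 to go: {1,5} 1  {2,4} 2  {2,5} 2  {3,4} 1  {4,5} 2
  3 to go: {0,3,4} 1  {1,2,5} 3  {1,4,5} 3  {2,3,4} 3  {2,4,5} 6  {3,4,5} 3
  4 to go: {0,2,3,4} 4  {0,3,4,5} 4  {1,2,4,5} 12  {1,3,4,5} 6  {2,3,4,5} 12
  if 0:o drops first: 30 orders
  if 1:u drops first: 20 orders
  if 2:e drops first: 10 orders
heap linearizations: 60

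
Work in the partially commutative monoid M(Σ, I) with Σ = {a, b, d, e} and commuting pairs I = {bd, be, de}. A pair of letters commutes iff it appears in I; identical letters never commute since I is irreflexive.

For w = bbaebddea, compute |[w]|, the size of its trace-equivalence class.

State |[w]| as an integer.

#0=b has no predecessor
#1=b depends on [0:b]
#2=a depends on [1:b]
#3=e depends on [2:a]
#4=b depends on [2:a]
#5=d depends on [2:a]
#6=d depends on [5:d]
#7=e depends on [3:e]
#8=a depends on [4:b, 6:d, 7:e]
sources: [0:b]
N(rest) = Σ N(rest − s) over sources s of rest; N(one piece) = 1:
  size 1 → [8]=1
  size 2 → [4,8]=1  [6,8]=1  [7,8]=1
  size 3 → [3,7,8]=1  [4,6,8]=2  [4,7,8]=2  [5,6,8]=1  [6,7,8]=2
  size 4 → [3,4,7,8]=3  [3,6,7,8]=3  [4,5,6,8]=3  [4,6,7,8]=6  [5,6,7,8]=3
  size 5 → [3,4,6,7,8]=12  [3,5,6,7,8]=6  [4,5,6,7,8]=12
  size 6 → [3,4,5,6,7,8]=30
  size 7 → [2,3,4,5,6,7,8]=30
  first=0(b) contributes 30

30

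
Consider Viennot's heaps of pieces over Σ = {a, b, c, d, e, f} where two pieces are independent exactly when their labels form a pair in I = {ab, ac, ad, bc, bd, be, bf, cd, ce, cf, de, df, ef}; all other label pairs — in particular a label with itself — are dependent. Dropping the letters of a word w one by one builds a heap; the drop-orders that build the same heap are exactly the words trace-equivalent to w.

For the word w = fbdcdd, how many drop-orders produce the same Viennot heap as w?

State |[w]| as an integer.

120

drop 0:f onto floor
drop 1:b onto floor
drop 2:d onto floor
drop 3:c onto floor
drop 4:d onto {2:d}
drop 5:d onto {4:d}
ground layer = {0:f, 1:b, 2:d, 3:c}
drop-orders for the pieces not yet dropped (sum over which currently-grounded one goes next):
  1 to go: {0} 1  {1} 1  {3} 1  {5} 1
  2 to go: {0,1} 2  {0,3} 2  {0,5} 2  {1,3} 2  {1,5} 2  {3,5} 2  {4,5} 1
  3 to go: {0,1,3} 6  {0,1,5} 6  {0,3,5} 6  {0,4,5} 3  {1,3,5} 6  {1,4,5} 3  {2,4,5} 1  {3,4,5} 3
  4 to go: {0,1,3,5} 24  {0,1,4,5} 12  {0,2,4,5} 4  {0,3,4,5} 12  {1,2,4,5} 4  {1,3,4,5} 12  {2,3,4,5} 4
  if 0:f drops first: 20 orders
  if 1:b drops first: 20 orders
  if 2:d drops first: 60 orders
  if 3:c drops first: 20 orders
heap linearizations: 120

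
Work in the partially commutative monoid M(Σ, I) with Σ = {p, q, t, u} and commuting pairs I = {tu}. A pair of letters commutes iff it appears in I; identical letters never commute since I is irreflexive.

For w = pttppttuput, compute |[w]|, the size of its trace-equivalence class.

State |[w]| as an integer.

#0=p has no predecessor
#1=t depends on [0:p]
#2=t depends on [1:t]
#3=p depends on [2:t]
#4=p depends on [3:p]
#5=t depends on [4:p]
#6=t depends on [5:t]
#7=u depends on [4:p]
#8=p depends on [6:t, 7:u]
#9=u depends on [8:p]
#10=t depends on [8:p]
sources: [0:p]
N(rest) = Σ N(rest − s) over sources s of rest; N(one piece) = 1:
  size 1 → [9]=1  [10]=1
  size 2 → [9,10]=2
  size 3 → [8,9,10]=2
  size 4 → [6,8,9,10]=2  [7,8,9,10]=2
  size 5 → [5,6,8,9,10]=2  [6,7,8,9,10]=4
  size 6 → [5,6,7,8,9,10]=6
  size 7 → [4,5,6,7,8,9,10]=6
  size 8 → [3,4,5,6,7,8,9,10]=6
  size 9 → [2,3,4,5,6,7,8,9,10]=6
  first=0(p) contributes 6

6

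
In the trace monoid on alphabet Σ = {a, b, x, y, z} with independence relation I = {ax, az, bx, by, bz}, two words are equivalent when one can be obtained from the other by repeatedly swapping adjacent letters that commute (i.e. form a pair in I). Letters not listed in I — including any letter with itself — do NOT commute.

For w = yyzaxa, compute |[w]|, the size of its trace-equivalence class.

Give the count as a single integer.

6

drop 0:y onto floor
drop 1:y onto {0:y}
drop 2:z onto {1:y}
drop 3:a onto {1:y}
drop 4:x onto {2:z}
drop 5:a onto {3:a}
ground layer = {0:y}
drop-orders for the pieces not yet dropped (sum over which currently-grounded one goes next):
  1 to go: {4} 1  {5} 1
  2 to go: {2,4} 1  {3,5} 1  {4,5} 2
  3 to go: {2,4,5} 3  {3,4,5} 3
  4 to go: {2,3,4,5} 6
  if 0:y drops first: 6 orders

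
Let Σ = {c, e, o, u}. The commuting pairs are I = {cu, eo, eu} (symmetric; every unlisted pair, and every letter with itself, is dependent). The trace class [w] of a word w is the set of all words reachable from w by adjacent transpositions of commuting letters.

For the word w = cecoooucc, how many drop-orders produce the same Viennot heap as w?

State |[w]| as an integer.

3

0(c) covers ∅
1(e) covers 0:c
2(c) covers 1:e
3(o) covers 2:c
4(o) covers 3:o
5(o) covers 4:o
6(u) covers 5:o
7(c) covers 5:o
8(c) covers 7:c
floor of heap: 0:c
completions by unplaced set U, small U first (add the entries for U minus each lowest piece of U):
  |U|=1: {6}:1  {8}:1
  |U|=2: {6,8}:2  {7,8}:1
  |U|=3: {6,7,8}:3
  |U|=4: {5,6,7,8}:3
  |U|=5: {4,5,6,7,8}:3
  |U|=6: {3,4,5,6,7,8}:3
  |U|=7: {2,3,4,5,6,7,8}:3
  start at 0(c): 3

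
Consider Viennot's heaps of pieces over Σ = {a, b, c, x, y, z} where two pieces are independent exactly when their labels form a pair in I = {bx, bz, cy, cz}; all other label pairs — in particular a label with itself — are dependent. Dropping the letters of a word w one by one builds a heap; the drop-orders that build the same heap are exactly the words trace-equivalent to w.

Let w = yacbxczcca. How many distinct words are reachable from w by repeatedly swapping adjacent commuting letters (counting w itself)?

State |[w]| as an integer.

piece 0:y — minimal
piece 1:a rests on {0:y}
piece 2:c rests on {1:a}
piece 3:b rests on {2:c}
piece 4:x rests on {2:c}
piece 5:c rests on {3:b, 4:x}
piece 6:z rests on {4:x}
piece 7:c rests on {5:c}
piece 8:c rests on {7:c}
piece 9:a rests on {6:z, 8:c}
minimal pieces: {0:y}
ways to finish when only these pieces remain (= sum over removing one remaining piece with nothing left below it):
  1 left: {9}→1
  2 left: {6,9}→1  {8,9}→1
  3 left: {6,8,9}→2  {7,8,9}→1
  4 left: {5,7,8,9}→1  {6,7,8,9}→3
  5 left: {3,5,7,8,9}→1  {5,6,7,8,9}→4
  6 left: {3,5,6,7,8,9}→5  {4,5,6,7,8,9}→4
  7 left: {3,4,5,6,7,8,9}→9
  8 left: {2,3,4,5,6,7,8,9}→9
  placing 0:y first → 9 extensions

9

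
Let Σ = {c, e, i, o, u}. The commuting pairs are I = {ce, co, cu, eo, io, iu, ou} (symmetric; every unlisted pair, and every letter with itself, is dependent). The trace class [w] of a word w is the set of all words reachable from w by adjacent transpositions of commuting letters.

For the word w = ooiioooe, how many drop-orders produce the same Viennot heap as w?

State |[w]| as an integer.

56

#0=o has no predecessor
#1=o depends on [0:o]
#2=i has no predecessor
#3=i depends on [2:i]
#4=o depends on [1:o]
#5=o depends on [4:o]
#6=o depends on [5:o]
#7=e depends on [3:i]
sources: [0:o, 2:i]
N(rest) = Σ N(rest − s) over sources s of rest; N(one piece) = 1:
  size 1 → [6]=1  [7]=1
  size 2 → [3,7]=1  [5,6]=1  [6,7]=2
  size 3 → [2,3,7]=1  [3,6,7]=3  [4,5,6]=1  [5,6,7]=3
  size 4 → [1,4,5,6]=1  [2,3,6,7]=4  [3,5,6,7]=6  [4,5,6,7]=4
  size 5 → [0,1,4,5,6]=1  [1,4,5,6,7]=5  [2,3,5,6,7]=10  [3,4,5,6,7]=10
  size 6 → [0,1,4,5,6,7]=6  [1,3,4,5,6,7]=15  [2,3,4,5,6,7]=20
  first=0(o) contributes 35
  first=2(i) contributes 21
|[w]| = 56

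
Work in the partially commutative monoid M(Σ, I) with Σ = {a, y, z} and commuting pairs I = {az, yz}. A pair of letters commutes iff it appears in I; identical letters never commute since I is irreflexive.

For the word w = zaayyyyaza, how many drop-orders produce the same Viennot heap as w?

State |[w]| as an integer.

drop 0:z onto floor
drop 1:a onto floor
drop 2:a onto {1:a}
drop 3:y onto {2:a}
drop 4:y onto {3:y}
drop 5:y onto {4:y}
drop 6:y onto {5:y}
drop 7:a onto {6:y}
drop 8:z onto {0:z}
drop 9:a onto {7:a}
ground layer = {0:z, 1:a}
drop-orders for the pieces not yet dropped (sum over which currently-grounded one goes next):
  1 to go: {8} 1  {9} 1
  2 to go: {0,8} 1  {7,9} 1  {8,9} 2
  3 to go: {0,8,9} 3  {6,7,9} 1  {7,8,9} 3
  4 to go: {0,7,8,9} 6  {5,6,7,9} 1  {6,7,8,9} 4
  5 to go: {0,6,7,8,9} 10  {4,5,6,7,9} 1  {5,6,7,8,9} 5
  6 to go: {0,5,6,7,8,9} 15  {3,4,5,6,7,9} 1  {4,5,6,7,8,9} 6
  7 to go: {0,4,5,6,7,8,9} 21  {2,3,4,5,6,7,9} 1  {3,4,5,6,7,8,9} 7
  8 to go: {0,3,4,5,6,7,8,9} 28  {1,2,3,4,5,6,7,9} 1  {2,3,4,5,6,7,8,9} 8
  if 0:z drops first: 9 orders
  if 1:a drops first: 36 orders
heap linearizations: 45

45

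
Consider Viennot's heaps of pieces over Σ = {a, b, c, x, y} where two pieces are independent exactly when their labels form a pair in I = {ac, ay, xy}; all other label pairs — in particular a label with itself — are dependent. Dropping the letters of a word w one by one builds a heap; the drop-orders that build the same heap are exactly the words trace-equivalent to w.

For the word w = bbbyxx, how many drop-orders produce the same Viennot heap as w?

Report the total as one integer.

piece 0:b — minimal
piece 1:b rests on {0:b}
piece 2:b rests on {1:b}
piece 3:y rests on {2:b}
piece 4:x rests on {2:b}
piece 5:x rests on {4:x}
minimal pieces: {0:b}
ways to finish when only these pieces remain (= sum over removing one remaining piece with nothing left below it):
  1 left: {3}→1  {5}→1
  2 left: {3,5}→2  {4,5}→1
  3 left: {3,4,5}→3
  4 left: {2,3,4,5}→3
  placing 0:b first → 3 extensions

3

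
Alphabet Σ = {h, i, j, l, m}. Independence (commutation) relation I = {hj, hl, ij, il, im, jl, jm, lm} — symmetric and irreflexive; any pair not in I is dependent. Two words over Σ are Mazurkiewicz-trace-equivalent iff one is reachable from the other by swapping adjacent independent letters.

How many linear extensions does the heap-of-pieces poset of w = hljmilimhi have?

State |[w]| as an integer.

2160

drop 0:h onto floor
drop 1:l onto floor
drop 2:j onto floor
drop 3:m onto {0:h}
drop 4:i onto {0:h}
drop 5:l onto {1:l}
drop 6:i onto {4:i}
drop 7:m onto {3:m}
drop 8:h onto {6:i, 7:m}
drop 9:i onto {8:h}
ground layer = {0:h, 1:l, 2:j}
drop-orders for the pieces not yet dropped (sum over which currently-grounded one goes next):
  1 to go: {2} 1  {5} 1  {9} 1
  2 to go: {1,5} 1  {2,5} 2  {2,9} 2  {5,9} 2  {8,9} 1
  3 to go: {1,2,5} 3  {1,5,9} 3  {2,5,9} 6  {2,8,9} 3  {5,8,9} 3  {6,8,9} 1  {7,8,9} 1
  4 to go: {1,2,5,9} 12  {1,5,8,9} 6  {2,5,8,9} 12  {2,6,8,9} 4  {2,7,8,9} 4  {3,7,8,9} 1  {4,6,8,9} 1  {5,6,8,9} 4  {5,7,8,9} 4  {6,7,8,9} 2
  5 to go: {1,2,5,8,9} 30  {1,5,6,8,9} 10  {1,5,7,8,9} 10  {2,3,7,8,9} 5  {2,4,6,8,9} 5  {2,5,6,8,9} 20  {2,5,7,8,9} 20  {2,6,7,8,9} 10  {3,5,7,8,9} 5  {3,6,7,8,9} 3  {4,5,6,8,9} 5  {4,6,7,8,9} 3  {5,6,7,8,9} 10
  6 to go: {1,2,5,6,8,9} 60  {1,2,5,7,8,9} 60  {1,3,5,7,8,9} 15  {1,4,5,6,8,9} 15  {1,5,6,7,8,9} 30  {2,3,5,7,8,9} 30  {2,3,6,7,8,9} 18  {2,4,5,6,8,9} 30  {2,4,6,7,8,9} 18  {2,5,6,7,8,9} 60  {3,4,6,7,8,9} 6  {3,5,6,7,8,9} 18  {4,5,6,7,8,9} 18
  7 to go: {0,3,4,6,7,8,9} 6  {1,2,3,5,7,8,9} 105  {1,2,4,5,6,8,9} 105  {1,2,5,6,7,8,9} 210  {1,3,5,6,7,8,9} 63  {1,4,5,6,7,8,9} 63  {2,3,4,6,7,8,9} 42  {2,3,5,6,7,8,9} 126  {2,4,5,6,7,8,9} 126  {3,4,5,6,7,8,9} 42
  8 to go: {0,2,3,4,6,7,8,9} 48  {0,3,4,5,6,7,8,9} 48  {1,2,3,5,6,7,8,9} 504  {1,2,4,5,6,7,8,9} 504  {1,3,4,5,6,7,8,9} 168  {2,3,4,5,6,7,8,9} 336
  if 0:h drops first: 1512 orders
  if 1:l drops first: 432 orders
  if 2:j drops first: 216 orders
heap linearizations: 2160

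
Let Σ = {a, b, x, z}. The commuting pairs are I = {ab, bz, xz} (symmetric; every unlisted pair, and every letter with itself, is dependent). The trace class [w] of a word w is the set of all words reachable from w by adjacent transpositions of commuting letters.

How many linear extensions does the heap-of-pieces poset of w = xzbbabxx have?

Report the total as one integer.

14

#0=x has no predecessor
#1=z has no predecessor
#2=b depends on [0:x]
#3=b depends on [2:b]
#4=a depends on [0:x, 1:z]
#5=b depends on [3:b]
#6=x depends on [4:a, 5:b]
#7=x depends on [6:x]
sources: [0:x, 1:z]
N(rest) = Σ N(rest − s) over sources s of rest; N(one piece) = 1:
  size 1 → [7]=1
  size 2 → [6,7]=1
  size 3 → [4,6,7]=1  [5,6,7]=1
  size 4 → [1,4,6,7]=1  [3,5,6,7]=1  [4,5,6,7]=2
  size 5 → [1,4,5,6,7]=3  [2,3,5,6,7]=1  [3,4,5,6,7]=3
  size 6 → [1,3,4,5,6,7]=6  [2,3,4,5,6,7]=4
  first=0(x) contributes 10
  first=1(z) contributes 4
|[w]| = 14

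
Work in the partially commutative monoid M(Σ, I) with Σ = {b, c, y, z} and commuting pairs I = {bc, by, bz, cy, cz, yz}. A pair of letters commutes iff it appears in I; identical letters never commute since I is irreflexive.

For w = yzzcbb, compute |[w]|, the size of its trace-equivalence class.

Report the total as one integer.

drop 0:y onto floor
drop 1:z onto floor
drop 2:z onto {1:z}
drop 3:c onto floor
drop 4:b onto floor
drop 5:b onto {4:b}
ground layer = {0:y, 1:z, 3:c, 4:b}
drop-orders for the pieces not yet dropped (sum over which currently-grounded one goes next):
  1 to go: {0} 1  {2} 1  {3} 1  {5} 1
  2 to go: {0,2} 2  {0,3} 2  {0,5} 2  {1,2} 1  {2,3} 2  {2,5} 2  {3,5} 2  {4,5} 1
  3 to go: {0,1,2} 3  {0,2,3} 6  {0,2,5} 6  {0,3,5} 6  {0,4,5} 3  {1,2,3} 3  {1,2,5} 3  {2,3,5} 6  {2,4,5} 3  {3,4,5} 3
  4 to go: {0,1,2,3} 12  {0,1,2,5} 12  {0,2,3,5} 24  {0,2,4,5} 12  {0,3,4,5} 12  {1,2,3,5} 12  {1,2,4,5} 6  {2,3,4,5} 12
  if 0:y drops first: 30 orders
  if 1:z drops first: 60 orders
  if 3:c drops first: 30 orders
  if 4:b drops first: 60 orders
heap linearizations: 180

180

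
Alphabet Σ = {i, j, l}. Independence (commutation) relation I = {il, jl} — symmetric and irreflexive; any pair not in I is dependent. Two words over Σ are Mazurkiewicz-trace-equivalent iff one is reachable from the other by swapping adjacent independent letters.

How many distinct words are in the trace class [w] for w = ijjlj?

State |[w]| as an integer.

piece 0:i — minimal
piece 1:j rests on {0:i}
piece 2:j rests on {1:j}
piece 3:l — minimal
piece 4:j rests on {2:j}
minimal pieces: {0:i, 3:l}
ways to finish when only these pieces remain (= sum over removing one remaining piece with nothing left below it):
  1 left: {3}→1  {4}→1
  2 left: {2,4}→1  {3,4}→2
  3 left: {1,2,4}→1  {2,3,4}→3
  placing 0:i first → 4 extensions
  placing 3:l first → 1 extensions
total linear extensions = 5

5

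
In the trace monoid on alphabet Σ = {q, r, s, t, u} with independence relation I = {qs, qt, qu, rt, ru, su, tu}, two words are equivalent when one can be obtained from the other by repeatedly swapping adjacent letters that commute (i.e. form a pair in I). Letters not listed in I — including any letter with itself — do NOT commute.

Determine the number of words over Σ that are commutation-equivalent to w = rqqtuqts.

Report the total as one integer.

drop 0:r onto floor
drop 1:q onto {0:r}
drop 2:q onto {1:q}
drop 3:t onto floor
drop 4:u onto floor
drop 5:q onto {2:q}
drop 6:t onto {3:t}
drop 7:s onto {0:r, 6:t}
ground layer = {0:r, 3:t, 4:u}
drop-orders for the pieces not yet dropped (sum over which currently-grounded one goes next):
  1 to go: {4} 1  {5} 1  {7} 1
  2 to go: {2,5} 1  {4,5} 2  {4,7} 2  {5,7} 2  {6,7} 1
  3 to go: {1,2,5} 1  {2,4,5} 3  {2,5,7} 3  {3,6,7} 1  {4,5,7} 6  {4,6,7} 3  {5,6,7} 3
  4 to go: {1,2,4,5} 4  {1,2,5,7} 4  {2,4,5,7} 12  {2,5,6,7} 6  {3,4,6,7} 4  {3,5,6,7} 4  {4,5,6,7} 12
  5 to go: {0,1,2,5,7} 4  {1,2,4,5,7} 20  {1,2,5,6,7} 10  {2,3,5,6,7} 10  {2,4,5,6,7} 30  {3,4,5,6,7} 20
  6 to go: {0,1,2,4,5,7} 24  {0,1,2,5,6,7} 14  {1,2,3,5,6,7} 20  {1,2,4,5,6,7} 60  {2,3,4,5,6,7} 60
  if 0:r drops first: 140 orders
  if 3:t drops first: 98 orders
  if 4:u drops first: 34 orders
heap linearizations: 272

272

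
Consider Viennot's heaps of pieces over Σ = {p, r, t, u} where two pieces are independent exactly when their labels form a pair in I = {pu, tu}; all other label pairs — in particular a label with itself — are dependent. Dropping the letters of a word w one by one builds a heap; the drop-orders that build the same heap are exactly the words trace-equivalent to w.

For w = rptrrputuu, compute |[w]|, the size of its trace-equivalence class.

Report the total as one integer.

10

piece 0:r — minimal
piece 1:p rests on {0:r}
piece 2:t rests on {1:p}
piece 3:r rests on {2:t}
piece 4:r rests on {3:r}
piece 5:p rests on {4:r}
piece 6:u rests on {4:r}
piece 7:t rests on {5:p}
piece 8:u rests on {6:u}
piece 9:u rests on {8:u}
minimal pieces: {0:r}
ways to finish when only these pieces remain (= sum over removing one remaining piece with nothing left below it):
  1 left: {7}→1  {9}→1
  2 left: {5,7}→1  {7,9}→2  {8,9}→1
  3 left: {5,7,9}→3  {6,8,9}→1  {7,8,9}→3
  4 left: {5,7,8,9}→6  {6,7,8,9}→4
  5 left: {5,6,7,8,9}→10
  6 left: {4,5,6,7,8,9}→10
  7 left: {3,4,5,6,7,8,9}→10
  8 left: {2,3,4,5,6,7,8,9}→10
  placing 0:r first → 10 extensions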